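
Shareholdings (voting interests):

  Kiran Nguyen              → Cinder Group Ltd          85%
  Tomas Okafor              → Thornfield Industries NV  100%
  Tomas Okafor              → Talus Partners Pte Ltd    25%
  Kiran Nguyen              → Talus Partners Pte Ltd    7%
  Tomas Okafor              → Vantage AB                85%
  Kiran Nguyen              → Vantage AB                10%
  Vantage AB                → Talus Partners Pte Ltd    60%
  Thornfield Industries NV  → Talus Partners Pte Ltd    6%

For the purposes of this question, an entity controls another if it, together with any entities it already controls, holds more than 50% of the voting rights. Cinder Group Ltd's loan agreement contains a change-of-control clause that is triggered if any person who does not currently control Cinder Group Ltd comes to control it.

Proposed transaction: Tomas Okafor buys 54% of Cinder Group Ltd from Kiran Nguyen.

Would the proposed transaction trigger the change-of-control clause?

Yes

The purchase adds only to Tomas's holdings (Kiran's stake shrinks), so Tomas is the only person who could newly come to control Cinder.
Tomas holds 85% of Vantage, so Tomas controls Vantage.
Tomas holds 100% of Thornfield, so Tomas controls Thornfield.
Vantage and Tomas and Thornfield together hold 60% + 25% + 6% = 91% of Talus, so Tomas controls Talus.
Neither Tomas nor any entity Tomas controls holds any voting interest in Cinder.
So before the transaction, Tomas does not control Cinder.
After the purchase, Tomas holds 54% of Cinder directly, and Kiran's stake falls to 31%.
Tomas holds 54% of Cinder, so Tomas controls Cinder.
Tomas did not control Cinder before and does after, so the clause is triggered.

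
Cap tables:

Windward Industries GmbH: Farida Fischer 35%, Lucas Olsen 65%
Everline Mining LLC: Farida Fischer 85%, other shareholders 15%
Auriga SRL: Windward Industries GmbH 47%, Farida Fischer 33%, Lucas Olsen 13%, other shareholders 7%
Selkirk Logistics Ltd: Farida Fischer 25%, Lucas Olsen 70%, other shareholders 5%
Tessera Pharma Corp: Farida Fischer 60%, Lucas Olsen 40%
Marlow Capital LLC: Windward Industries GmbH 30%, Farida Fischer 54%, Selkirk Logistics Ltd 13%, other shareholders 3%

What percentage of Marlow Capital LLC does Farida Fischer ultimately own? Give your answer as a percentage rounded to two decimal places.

Farida reaches Marlow along 3 paths.
Via Windward: 35% × 30% = 10.5%.
Direct stake: 54% = 54%.
Via Selkirk: 25% × 13% = 3.25%.
Total: 10.5% + 54% + 3.25% = 67.75%.

67.75%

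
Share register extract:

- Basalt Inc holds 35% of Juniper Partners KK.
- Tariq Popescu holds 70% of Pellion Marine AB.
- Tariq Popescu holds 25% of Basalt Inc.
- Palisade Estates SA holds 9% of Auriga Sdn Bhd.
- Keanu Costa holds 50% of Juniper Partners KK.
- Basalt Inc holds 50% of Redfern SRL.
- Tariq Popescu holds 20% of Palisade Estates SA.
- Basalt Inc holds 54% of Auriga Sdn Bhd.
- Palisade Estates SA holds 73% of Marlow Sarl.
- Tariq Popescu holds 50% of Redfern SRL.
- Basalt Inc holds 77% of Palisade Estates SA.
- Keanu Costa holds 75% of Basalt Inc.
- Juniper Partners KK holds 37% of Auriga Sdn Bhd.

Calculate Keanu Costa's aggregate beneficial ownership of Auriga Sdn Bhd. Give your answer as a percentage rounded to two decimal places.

Keanu reaches Auriga along 4 paths.
Via Juniper: 50% × 37% = 18.5%.
Via Basalt → Juniper: 75% × 35% × 37% = 9.7125%.
Via Basalt → Palisade: 75% × 77% × 9% = 5.1975%.
Via Basalt: 75% × 54% = 40.5%.
Total: 18.5% + 9.7125% + 5.1975% + 40.5% = 73.91%.

73.91%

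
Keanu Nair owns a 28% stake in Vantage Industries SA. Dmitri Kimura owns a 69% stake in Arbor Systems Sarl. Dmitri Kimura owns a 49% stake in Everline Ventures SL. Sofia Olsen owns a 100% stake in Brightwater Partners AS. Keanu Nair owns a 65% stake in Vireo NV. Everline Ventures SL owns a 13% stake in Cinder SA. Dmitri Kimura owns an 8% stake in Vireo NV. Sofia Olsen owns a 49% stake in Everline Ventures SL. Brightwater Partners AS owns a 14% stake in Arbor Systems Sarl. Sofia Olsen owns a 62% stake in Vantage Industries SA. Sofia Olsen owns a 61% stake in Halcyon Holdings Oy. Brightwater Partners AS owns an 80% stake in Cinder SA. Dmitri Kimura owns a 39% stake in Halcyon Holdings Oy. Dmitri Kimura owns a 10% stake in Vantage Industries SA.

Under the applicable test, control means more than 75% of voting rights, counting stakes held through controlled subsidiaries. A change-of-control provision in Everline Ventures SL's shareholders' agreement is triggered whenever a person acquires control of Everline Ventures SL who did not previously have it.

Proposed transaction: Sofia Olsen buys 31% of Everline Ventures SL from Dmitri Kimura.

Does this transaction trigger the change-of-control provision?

The purchase adds only to Sofia's holdings (Dmitri's stake shrinks), so Sofia is the only person who could newly come to control Everline.
Sofia holds 100% of Brightwater, so Sofia controls Brightwater.
Brightwater holds 80% of Cinder, so Sofia controls Cinder.
In Everline, Sofia's side holds only 49%, not > 75%.
So before the transaction, Sofia does not control Everline.
After the purchase, Sofia's direct stake in Everline rises to 49% + 31% = 80%, and Dmitri's stake falls to 18%.
Sofia holds 80% of Everline, so Sofia controls Everline.
Sofia did not control Everline before and does after, so the clause is triggered.

Yes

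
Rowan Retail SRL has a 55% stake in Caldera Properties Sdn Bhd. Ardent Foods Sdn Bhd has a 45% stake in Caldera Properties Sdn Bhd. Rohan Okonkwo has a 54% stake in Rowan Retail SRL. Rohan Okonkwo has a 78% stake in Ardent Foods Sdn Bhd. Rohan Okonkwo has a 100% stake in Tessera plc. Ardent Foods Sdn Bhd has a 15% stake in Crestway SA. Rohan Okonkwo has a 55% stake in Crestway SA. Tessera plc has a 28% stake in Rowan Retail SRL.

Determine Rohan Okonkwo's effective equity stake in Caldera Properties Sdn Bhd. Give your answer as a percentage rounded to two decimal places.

Rohan reaches Caldera along 3 paths.
Via Tessera → Rowan: 100% × 28% × 55% = 15.4%.
Via Rowan: 54% × 55% = 29.7%.
Via Ardent: 78% × 45% = 35.1%.
Total: 15.4% + 29.7% + 35.1% = 80.2%.
Rounded: 80.20%.

80.20%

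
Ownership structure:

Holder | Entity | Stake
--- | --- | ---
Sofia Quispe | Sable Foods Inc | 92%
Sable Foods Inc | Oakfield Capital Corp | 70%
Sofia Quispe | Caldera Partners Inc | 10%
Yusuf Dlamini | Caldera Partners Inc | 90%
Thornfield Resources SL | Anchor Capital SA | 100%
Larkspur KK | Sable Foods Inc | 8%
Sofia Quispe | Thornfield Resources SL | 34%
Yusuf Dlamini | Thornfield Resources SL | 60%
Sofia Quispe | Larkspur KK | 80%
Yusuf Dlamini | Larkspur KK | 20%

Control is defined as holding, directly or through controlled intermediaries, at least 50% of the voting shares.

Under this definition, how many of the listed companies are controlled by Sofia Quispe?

Sofia holds 80% of Larkspur, so Sofia controls Larkspur.
Sofia and Larkspur together hold 92% + 8% = 100% of Sable, so Sofia controls Sable.
Sable holds 70% of Oakfield, so Sofia controls Oakfield.
No other company's threshold is met.
Sofia controls 3 companies.

3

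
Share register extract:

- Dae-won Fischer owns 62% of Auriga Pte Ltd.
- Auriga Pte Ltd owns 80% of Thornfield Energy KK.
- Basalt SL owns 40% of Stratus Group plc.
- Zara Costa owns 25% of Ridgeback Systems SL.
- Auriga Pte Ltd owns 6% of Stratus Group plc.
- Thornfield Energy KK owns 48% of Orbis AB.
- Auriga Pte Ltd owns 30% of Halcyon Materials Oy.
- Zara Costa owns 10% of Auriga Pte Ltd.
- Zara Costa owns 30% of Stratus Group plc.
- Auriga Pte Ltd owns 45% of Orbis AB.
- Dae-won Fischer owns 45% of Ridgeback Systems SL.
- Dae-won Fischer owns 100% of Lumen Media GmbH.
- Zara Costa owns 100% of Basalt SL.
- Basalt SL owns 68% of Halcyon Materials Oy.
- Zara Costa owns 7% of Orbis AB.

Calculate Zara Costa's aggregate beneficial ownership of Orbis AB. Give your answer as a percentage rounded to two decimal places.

15.34%

Zara reaches Orbis along 3 paths.
Via Auriga: 10% × 45% = 4.5%.
Via Auriga → Thornfield: 10% × 80% × 48% = 3.84%.
Direct stake: 7% = 7%.
Total: 4.5% + 3.84% + 7% = 15.34%.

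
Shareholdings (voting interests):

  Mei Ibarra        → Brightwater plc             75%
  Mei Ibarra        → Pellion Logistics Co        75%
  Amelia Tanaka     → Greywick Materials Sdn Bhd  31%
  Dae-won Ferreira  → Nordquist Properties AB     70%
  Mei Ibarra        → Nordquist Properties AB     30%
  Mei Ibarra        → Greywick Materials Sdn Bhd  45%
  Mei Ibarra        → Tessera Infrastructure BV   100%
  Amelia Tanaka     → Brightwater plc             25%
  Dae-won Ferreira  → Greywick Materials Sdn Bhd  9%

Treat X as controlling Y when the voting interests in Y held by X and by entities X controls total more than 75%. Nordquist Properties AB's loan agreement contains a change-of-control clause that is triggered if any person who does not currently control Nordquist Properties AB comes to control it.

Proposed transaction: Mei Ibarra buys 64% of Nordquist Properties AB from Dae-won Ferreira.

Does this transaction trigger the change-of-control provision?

Yes

The purchase adds only to Mei's holdings (Dae-won's stake shrinks), so Mei is the only person who could newly come to control Nordquist.
Mei holds 100% of Tessera, so Mei controls Tessera.
In Nordquist, Mei's side holds only 30%, not > 75%.
So before the transaction, Mei does not control Nordquist.
After the purchase, Mei's direct stake in Nordquist rises to 30% + 64% = 94%, and Dae-won's stake falls to 6%.
Mei holds 94% of Nordquist, so Mei controls Nordquist.
Mei did not control Nordquist before and does after, so the clause is triggered.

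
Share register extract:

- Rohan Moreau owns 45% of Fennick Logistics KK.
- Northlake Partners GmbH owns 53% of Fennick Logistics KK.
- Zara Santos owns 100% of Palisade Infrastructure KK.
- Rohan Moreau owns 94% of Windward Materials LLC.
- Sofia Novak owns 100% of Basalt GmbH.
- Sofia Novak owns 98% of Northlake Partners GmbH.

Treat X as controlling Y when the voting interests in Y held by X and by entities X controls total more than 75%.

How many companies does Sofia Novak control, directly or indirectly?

2

Sofia holds 98% of Northlake, so Sofia controls Northlake.
Sofia holds 100% of Basalt, so Sofia controls Basalt.
No other company's threshold is met.
Sofia controls 2 companies.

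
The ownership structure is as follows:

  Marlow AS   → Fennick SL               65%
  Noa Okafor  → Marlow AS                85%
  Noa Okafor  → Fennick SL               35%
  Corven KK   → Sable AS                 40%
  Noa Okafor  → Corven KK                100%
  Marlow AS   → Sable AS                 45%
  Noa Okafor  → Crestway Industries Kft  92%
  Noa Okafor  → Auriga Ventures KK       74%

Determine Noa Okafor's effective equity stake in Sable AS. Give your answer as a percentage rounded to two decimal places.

Noa reaches Sable along 2 paths.
Via Corven: 100% × 40% = 40%.
Via Marlow: 85% × 45% = 38.25%.
Total: 40% + 38.25% = 78.25%.

78.25%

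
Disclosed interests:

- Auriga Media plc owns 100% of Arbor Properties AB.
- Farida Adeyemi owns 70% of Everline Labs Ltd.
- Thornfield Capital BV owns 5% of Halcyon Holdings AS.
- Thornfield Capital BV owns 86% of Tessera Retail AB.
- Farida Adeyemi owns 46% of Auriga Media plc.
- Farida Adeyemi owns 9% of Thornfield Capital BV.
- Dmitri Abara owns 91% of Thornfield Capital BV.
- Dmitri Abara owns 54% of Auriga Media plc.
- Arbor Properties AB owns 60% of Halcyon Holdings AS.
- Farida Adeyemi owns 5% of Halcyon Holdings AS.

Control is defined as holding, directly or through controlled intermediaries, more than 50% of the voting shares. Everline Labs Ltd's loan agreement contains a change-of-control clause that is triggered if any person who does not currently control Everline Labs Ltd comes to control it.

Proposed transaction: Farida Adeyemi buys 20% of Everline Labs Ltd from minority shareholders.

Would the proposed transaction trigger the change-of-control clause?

The purchase changes only Farida's holdings, so Farida is the only person who could newly come to control Everline.
Farida holds 70% of Everline, so Farida controls Everline.
So Farida already controls Everline before the transaction.
After the purchase, Farida's direct stake in Everline rises to 70% + 20% = 90%.
Farida controlled Everline already, so this is not a new person acquiring control; every other person's position is unchanged or reduced.
No new person acquires control, so the clause is not triggered.

No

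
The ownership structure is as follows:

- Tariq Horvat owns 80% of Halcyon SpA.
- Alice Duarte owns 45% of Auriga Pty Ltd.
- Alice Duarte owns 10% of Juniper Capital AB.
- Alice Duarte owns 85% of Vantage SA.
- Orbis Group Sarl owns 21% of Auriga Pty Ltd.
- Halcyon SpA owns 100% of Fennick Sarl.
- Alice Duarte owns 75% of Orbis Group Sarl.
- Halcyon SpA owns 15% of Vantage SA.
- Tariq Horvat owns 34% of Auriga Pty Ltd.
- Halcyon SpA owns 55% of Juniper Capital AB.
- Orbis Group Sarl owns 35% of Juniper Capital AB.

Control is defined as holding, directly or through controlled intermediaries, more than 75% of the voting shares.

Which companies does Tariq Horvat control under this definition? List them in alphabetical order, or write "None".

Tariq holds 80% of Halcyon, so Tariq controls Halcyon.
Halcyon holds 100% of Fennick, so Tariq controls Fennick.
No other company's threshold is met.

Fennick Sarl, Halcyon SpA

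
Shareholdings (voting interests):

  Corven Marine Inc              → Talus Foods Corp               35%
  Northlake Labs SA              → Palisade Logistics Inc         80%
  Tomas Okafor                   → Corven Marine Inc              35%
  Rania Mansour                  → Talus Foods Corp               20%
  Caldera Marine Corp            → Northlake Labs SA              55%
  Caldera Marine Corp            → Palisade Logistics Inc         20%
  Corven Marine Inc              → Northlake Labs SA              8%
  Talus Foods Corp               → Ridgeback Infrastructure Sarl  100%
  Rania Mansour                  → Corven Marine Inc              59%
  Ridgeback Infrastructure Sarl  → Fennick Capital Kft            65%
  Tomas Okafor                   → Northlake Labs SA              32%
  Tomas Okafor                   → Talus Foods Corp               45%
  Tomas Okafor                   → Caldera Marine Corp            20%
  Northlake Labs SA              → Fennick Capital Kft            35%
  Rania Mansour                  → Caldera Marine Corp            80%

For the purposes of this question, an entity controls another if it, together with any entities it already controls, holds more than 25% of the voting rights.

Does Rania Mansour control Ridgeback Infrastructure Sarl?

Yes

Rania holds 59% of Corven, so Rania controls Corven.
Rania and Corven together hold 20% + 35% = 55% of Talus, so Rania controls Talus.
Talus holds 100% of Ridgeback, so Rania controls Ridgeback.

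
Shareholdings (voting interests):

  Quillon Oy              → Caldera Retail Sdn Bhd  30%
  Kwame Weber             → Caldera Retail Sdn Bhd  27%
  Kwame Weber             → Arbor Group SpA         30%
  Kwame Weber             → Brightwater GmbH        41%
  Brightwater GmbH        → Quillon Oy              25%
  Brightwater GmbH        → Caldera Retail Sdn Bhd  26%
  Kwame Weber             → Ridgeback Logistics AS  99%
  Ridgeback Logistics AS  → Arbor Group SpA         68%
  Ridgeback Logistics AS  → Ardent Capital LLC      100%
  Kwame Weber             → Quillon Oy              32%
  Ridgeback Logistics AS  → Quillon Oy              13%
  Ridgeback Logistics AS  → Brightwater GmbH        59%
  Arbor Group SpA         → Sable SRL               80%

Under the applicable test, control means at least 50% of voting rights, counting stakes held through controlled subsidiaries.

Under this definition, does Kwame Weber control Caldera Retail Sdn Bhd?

Yes

Kwame holds 99% of Ridgeback, so Kwame controls Ridgeback.
Kwame and Ridgeback together hold 41% + 59% = 100% of Brightwater, so Kwame controls Brightwater.
Ridgeback and Brightwater and Kwame together hold 13% + 25% + 32% = 70% of Quillon, so Kwame controls Quillon.
Quillon and Brightwater and Kwame together hold 30% + 26% + 27% = 83% of Caldera, so Kwame controls Caldera.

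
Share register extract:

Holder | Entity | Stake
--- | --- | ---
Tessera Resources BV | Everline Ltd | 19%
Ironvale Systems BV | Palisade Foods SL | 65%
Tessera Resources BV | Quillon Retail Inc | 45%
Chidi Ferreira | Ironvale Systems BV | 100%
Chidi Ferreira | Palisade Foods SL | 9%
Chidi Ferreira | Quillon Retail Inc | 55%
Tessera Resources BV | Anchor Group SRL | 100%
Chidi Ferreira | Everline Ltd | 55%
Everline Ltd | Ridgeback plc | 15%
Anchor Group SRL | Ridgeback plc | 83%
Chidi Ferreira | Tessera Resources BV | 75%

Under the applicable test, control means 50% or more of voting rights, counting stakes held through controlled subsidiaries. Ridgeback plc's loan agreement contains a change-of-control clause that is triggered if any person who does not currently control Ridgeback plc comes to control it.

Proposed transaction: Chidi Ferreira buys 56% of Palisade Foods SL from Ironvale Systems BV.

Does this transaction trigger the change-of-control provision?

The purchase adds only to Chidi's holdings (Ironvale's stake shrinks), so Chidi is the only person who could newly come to control Ridgeback.
Chidi holds 75% of Tessera, so Chidi controls Tessera.
Tessera holds 100% of Anchor, so Chidi controls Anchor.
Chidi and Tessera together hold 55% + 19% = 74% of Everline, so Chidi controls Everline.
Everline and Anchor together hold 15% + 83% = 98% of Ridgeback, so Chidi controls Ridgeback.
So Chidi already controls Ridgeback before the transaction.
After the purchase, Chidi's direct stake in Palisade rises to 9% + 56% = 65%, and Ironvale's stake falls to 9%.
Chidi controlled Ridgeback already, so this is not a new person acquiring control; every other person's position is unchanged or reduced.
No new person acquires control, so the clause is not triggered.

No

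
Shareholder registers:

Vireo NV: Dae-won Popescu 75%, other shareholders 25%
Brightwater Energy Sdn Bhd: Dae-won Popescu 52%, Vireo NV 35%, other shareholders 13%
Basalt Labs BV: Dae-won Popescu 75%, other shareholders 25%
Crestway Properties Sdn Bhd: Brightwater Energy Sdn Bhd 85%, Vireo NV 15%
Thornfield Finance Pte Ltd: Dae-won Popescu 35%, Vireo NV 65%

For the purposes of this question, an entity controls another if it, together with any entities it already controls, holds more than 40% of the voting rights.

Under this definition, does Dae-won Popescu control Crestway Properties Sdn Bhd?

Dae-won holds 75% of Vireo, so Dae-won controls Vireo.
Dae-won and Vireo together hold 52% + 35% = 87% of Brightwater, so Dae-won controls Brightwater.
Brightwater and Vireo together hold 85% + 15% = 100% of Crestway, so Dae-won controls Crestway.

Yes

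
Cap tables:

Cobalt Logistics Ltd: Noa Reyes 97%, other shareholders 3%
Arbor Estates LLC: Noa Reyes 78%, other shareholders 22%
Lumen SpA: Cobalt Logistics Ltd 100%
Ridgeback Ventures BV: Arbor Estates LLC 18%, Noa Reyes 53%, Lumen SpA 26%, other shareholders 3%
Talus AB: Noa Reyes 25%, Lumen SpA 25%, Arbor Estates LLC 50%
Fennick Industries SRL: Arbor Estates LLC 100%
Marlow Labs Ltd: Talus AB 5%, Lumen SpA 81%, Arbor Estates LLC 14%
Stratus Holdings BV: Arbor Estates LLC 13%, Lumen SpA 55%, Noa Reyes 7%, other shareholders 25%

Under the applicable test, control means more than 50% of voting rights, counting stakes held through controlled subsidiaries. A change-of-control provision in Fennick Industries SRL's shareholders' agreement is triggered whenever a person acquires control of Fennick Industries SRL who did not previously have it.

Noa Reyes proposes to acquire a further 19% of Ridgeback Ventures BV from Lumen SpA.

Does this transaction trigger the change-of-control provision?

The purchase adds only to Noa's holdings (Lumen's stake shrinks), so Noa is the only person who could newly come to control Fennick.
Noa holds 78% of Arbor, so Noa controls Arbor.
Arbor holds 100% of Fennick, so Noa controls Fennick.
So Noa already controls Fennick before the transaction.
After the purchase, Noa's direct stake in Ridgeback rises to 53% + 19% = 72%, and Lumen's stake falls to 7%.
Noa controlled Fennick already, so this is not a new person acquiring control; every other person's position is unchanged or reduced.
No new person acquires control, so the clause is not triggered.

No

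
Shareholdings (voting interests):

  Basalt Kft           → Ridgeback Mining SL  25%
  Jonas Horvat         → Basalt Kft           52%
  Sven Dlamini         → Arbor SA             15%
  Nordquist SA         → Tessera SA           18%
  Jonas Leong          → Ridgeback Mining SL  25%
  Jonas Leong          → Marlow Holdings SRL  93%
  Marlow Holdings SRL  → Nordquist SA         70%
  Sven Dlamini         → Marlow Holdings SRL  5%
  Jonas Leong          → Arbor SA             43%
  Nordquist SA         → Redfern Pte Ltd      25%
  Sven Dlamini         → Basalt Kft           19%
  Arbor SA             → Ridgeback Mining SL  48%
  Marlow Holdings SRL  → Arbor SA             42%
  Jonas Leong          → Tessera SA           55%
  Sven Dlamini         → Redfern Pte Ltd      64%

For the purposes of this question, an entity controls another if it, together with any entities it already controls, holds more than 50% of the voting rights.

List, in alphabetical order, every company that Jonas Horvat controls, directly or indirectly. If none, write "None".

Basalt Kft

Jonas Horvat holds 52% of Basalt, so Jonas Horvat controls Basalt.
No other company's threshold is met.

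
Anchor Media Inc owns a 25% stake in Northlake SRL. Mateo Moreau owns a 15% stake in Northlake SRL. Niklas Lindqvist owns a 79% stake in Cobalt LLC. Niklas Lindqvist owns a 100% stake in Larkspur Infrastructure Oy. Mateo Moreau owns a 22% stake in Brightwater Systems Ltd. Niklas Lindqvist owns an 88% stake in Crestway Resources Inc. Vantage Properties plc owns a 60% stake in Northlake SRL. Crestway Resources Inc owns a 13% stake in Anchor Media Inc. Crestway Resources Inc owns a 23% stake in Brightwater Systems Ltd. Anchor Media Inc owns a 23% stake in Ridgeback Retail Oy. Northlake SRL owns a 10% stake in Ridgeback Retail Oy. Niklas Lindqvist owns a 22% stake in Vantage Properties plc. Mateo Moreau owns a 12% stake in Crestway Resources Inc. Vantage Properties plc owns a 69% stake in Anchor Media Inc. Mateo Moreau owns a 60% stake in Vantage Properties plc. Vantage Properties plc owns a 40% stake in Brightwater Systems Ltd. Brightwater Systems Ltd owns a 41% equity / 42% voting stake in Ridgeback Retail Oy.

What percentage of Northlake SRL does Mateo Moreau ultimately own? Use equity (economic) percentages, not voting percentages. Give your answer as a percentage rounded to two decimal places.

Mateo reaches Northlake along 4 paths.
Direct stake: 15% = 15%.
Via Vantage: 60% × 60% = 36%.
Via Vantage → Anchor: 60% × 69% × 25% = 10.35%.
Via Crestway → Anchor: 12% × 13% × 25% = 0.39%.
Total: 15% + 36% + 10.35% + 0.39% = 61.74%.

61.74%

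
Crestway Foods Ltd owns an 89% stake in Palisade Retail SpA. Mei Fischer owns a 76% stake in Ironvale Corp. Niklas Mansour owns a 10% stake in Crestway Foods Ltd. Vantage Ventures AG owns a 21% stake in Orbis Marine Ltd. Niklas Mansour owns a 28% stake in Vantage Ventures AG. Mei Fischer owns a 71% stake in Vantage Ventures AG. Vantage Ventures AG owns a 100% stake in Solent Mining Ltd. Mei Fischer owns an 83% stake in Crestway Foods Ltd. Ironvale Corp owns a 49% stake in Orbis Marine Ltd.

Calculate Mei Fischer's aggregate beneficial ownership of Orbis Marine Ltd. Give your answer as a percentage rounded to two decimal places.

Mei reaches Orbis along 2 paths.
Via Ironvale: 76% × 49% = 37.24%.
Via Vantage: 71% × 21% = 14.91%.
Total: 37.24% + 14.91% = 52.15%.

52.15%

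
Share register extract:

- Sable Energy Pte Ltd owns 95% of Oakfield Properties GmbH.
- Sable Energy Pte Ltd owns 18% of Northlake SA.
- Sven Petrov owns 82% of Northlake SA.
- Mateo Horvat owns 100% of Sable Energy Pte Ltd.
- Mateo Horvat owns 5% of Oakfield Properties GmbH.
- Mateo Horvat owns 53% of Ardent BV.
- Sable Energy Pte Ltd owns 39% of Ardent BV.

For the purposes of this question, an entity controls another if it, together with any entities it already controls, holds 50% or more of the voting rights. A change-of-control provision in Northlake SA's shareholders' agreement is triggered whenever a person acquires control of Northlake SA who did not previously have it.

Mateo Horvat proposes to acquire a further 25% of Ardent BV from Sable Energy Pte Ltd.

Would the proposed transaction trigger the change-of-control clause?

No

The purchase adds only to Mateo's holdings (Sable's stake shrinks), so Mateo is the only person who could newly come to control Northlake.
Mateo holds 100% of Sable, so Mateo controls Sable.
Sable and Mateo together hold 39% + 53% = 92% of Ardent, so Mateo controls Ardent.
Mateo and Sable together hold 5% + 95% = 100% of Oakfield, so Mateo controls Oakfield.
In Northlake, Mateo's side holds only 18%, not ≥ 50%.
So before the transaction, Mateo does not control Northlake.
After the purchase, Mateo's direct stake in Ardent rises to 53% + 25% = 78%, and Sable's stake falls to 14%.
Sable and Mateo together hold 14% + 78% = 92% of Ardent, so Mateo controls Ardent.
After the transaction, Mateo's side holds 18% of Northlake, not ≥ 50%, so Mateo still does not control Northlake.
No new person acquires control, so the clause is not triggered.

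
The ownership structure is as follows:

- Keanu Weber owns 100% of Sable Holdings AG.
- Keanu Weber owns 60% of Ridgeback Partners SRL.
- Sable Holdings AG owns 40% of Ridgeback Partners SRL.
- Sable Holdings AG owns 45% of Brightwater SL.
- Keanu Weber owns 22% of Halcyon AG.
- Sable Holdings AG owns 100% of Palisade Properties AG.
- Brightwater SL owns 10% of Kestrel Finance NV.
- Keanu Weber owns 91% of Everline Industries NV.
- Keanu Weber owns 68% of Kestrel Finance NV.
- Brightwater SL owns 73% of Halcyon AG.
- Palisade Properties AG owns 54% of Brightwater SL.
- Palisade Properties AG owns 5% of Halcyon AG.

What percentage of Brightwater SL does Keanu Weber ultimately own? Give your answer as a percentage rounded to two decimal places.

99.00%

Keanu reaches Brightwater along 2 paths.
Via Sable → Palisade: 100% × 100% × 54% = 54%.
Via Sable: 100% × 45% = 45%.
Total: 54% + 45% = 99%.
Rounded: 99.00%.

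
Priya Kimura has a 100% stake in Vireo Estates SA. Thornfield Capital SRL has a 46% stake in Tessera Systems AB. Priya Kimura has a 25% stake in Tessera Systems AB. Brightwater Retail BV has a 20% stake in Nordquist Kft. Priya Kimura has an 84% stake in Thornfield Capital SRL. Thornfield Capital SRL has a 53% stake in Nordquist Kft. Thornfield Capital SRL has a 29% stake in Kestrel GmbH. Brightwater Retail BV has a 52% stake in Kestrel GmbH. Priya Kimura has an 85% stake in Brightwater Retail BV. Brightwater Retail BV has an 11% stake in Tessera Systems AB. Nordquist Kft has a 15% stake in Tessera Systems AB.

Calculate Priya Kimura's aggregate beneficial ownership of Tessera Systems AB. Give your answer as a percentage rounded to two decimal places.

Priya reaches Tessera along 5 paths.
Via Brightwater → Nordquist: 85% × 20% × 15% = 2.55%.
Via Thornfield → Nordquist: 84% × 53% × 15% = 6.678%.
Via Brightwater: 85% × 11% = 9.35%.
Via Thornfield: 84% × 46% = 38.64%.
Direct stake: 25% = 25%.
Total: 2.55% + 6.678% + 9.35% + 38.64% + 25% = 82.218%.
Rounded: 82.22%.

82.22%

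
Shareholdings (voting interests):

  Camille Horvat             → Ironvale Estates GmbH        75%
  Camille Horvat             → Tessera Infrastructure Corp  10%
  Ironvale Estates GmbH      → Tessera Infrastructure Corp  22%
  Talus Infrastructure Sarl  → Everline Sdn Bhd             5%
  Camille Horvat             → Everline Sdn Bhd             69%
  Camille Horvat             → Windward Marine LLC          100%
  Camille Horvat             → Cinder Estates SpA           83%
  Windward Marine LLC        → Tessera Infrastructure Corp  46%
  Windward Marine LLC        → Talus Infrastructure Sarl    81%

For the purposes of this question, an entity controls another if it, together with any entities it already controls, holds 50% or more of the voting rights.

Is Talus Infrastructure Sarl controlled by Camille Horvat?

Yes

Camille holds 100% of Windward, so Camille controls Windward.
Windward holds 81% of Talus, so Camille controls Talus.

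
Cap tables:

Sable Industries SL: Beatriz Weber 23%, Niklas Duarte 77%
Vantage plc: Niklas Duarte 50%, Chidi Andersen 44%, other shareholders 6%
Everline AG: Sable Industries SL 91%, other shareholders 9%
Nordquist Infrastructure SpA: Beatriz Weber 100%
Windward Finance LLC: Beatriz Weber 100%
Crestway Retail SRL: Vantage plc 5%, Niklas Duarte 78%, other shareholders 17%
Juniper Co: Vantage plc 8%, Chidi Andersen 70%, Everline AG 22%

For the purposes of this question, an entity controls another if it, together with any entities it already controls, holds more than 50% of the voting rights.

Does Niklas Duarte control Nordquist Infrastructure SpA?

No

Niklas holds 77% of Sable, so Niklas controls Sable.
Sable holds 91% of Everline, so Niklas controls Everline.
Niklas holds 78% of Crestway, so Niklas controls Crestway.
Neither Niklas nor any entity Niklas controls holds any voting interest in Nordquist.
So Niklas does not control Nordquist.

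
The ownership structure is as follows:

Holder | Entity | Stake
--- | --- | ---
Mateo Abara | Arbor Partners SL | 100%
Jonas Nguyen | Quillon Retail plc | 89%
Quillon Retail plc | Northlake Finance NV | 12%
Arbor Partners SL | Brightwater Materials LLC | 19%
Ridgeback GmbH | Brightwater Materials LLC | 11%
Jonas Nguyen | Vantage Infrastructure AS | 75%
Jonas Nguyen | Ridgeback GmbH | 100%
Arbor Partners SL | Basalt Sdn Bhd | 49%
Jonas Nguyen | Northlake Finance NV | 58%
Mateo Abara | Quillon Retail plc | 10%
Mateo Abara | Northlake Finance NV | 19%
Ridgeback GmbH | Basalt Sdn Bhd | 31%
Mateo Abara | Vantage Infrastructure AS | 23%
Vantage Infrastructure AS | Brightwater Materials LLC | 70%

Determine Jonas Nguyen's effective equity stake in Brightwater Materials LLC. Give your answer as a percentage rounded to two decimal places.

Jonas reaches Brightwater along 2 paths.
Via Vantage: 75% × 70% = 52.5%.
Via Ridgeback: 100% × 11% = 11%.
Total: 52.5% + 11% = 63.5%.
Rounded: 63.50%.

63.50%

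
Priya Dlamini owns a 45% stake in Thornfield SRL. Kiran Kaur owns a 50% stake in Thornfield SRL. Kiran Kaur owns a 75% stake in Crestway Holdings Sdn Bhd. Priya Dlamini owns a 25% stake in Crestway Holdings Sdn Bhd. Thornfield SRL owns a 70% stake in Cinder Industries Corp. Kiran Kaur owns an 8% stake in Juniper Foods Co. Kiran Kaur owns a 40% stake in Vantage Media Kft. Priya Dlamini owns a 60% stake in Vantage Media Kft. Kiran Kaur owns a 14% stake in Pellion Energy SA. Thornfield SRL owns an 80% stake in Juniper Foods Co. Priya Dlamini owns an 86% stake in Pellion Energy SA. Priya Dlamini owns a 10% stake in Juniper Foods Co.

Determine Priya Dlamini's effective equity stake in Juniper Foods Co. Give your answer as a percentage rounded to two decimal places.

46.00%

Priya reaches Juniper along 2 paths.
Via Thornfield: 45% × 80% = 36%.
Direct stake: 10% = 10%.
Total: 36% + 10% = 46%.
Rounded: 46.00%.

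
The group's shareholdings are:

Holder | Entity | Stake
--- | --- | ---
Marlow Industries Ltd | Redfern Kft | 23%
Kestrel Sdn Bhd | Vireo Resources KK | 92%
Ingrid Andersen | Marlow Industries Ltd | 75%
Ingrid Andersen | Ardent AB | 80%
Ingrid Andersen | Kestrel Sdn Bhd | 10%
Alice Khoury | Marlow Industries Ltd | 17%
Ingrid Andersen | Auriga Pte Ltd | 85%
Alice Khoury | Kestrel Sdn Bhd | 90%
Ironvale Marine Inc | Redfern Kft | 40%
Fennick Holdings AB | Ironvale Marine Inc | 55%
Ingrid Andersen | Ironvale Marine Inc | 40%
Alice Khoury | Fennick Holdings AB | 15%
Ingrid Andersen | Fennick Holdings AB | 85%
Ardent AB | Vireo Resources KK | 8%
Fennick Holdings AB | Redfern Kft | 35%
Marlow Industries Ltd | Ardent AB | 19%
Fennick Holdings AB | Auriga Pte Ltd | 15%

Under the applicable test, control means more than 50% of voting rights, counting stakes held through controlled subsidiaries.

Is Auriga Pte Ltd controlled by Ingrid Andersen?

Yes

Ingrid holds 85% of Fennick, so Ingrid controls Fennick.
Ingrid and Fennick together hold 85% + 15% = 100% of Auriga, so Ingrid controls Auriga.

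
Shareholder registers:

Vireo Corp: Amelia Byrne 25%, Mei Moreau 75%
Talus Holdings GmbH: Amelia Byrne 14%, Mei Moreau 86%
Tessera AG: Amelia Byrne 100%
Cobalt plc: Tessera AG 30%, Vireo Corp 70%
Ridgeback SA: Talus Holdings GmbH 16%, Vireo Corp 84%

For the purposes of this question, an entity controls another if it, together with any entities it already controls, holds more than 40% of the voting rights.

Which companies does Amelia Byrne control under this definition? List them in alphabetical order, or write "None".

Amelia holds 100% of Tessera, so Amelia controls Tessera.
No other company's threshold is met.

Tessera AG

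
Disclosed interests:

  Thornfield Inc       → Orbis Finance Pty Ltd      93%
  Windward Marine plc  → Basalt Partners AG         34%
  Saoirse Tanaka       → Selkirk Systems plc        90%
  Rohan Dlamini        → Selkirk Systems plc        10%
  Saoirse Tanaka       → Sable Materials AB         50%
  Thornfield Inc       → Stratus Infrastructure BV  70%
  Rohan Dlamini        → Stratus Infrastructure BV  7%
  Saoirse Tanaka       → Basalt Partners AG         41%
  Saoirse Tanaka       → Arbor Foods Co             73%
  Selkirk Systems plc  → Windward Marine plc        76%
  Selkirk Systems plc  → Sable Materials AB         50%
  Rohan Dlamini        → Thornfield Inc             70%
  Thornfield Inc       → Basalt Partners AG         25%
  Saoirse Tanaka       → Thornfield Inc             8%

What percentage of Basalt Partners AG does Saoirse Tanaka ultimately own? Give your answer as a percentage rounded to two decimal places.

66.26%

Saoirse reaches Basalt along 3 paths.
Direct stake: 41% = 41%.
Via Thornfield: 8% × 25% = 2%.
Via Selkirk → Windward: 90% × 76% × 34% = 23.256%.
Total: 41% + 2% + 23.256% = 66.256%.
Rounded: 66.26%.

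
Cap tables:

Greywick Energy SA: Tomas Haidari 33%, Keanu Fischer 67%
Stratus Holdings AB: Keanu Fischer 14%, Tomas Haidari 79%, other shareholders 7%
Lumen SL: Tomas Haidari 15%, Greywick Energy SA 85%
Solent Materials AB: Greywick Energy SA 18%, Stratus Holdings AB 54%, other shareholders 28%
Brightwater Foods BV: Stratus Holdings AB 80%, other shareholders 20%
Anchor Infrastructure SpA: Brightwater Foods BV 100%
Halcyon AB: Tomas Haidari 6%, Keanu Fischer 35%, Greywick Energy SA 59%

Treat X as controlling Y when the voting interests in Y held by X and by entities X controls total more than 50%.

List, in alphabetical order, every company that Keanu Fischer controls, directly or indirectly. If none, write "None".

Greywick Energy SA, Halcyon AB, Lumen SL

Keanu holds 67% of Greywick, so Keanu controls Greywick.
Greywick holds 85% of Lumen, so Keanu controls Lumen.
Keanu and Greywick together hold 35% + 59% = 94% of Halcyon, so Keanu controls Halcyon.
No other company's threshold is met.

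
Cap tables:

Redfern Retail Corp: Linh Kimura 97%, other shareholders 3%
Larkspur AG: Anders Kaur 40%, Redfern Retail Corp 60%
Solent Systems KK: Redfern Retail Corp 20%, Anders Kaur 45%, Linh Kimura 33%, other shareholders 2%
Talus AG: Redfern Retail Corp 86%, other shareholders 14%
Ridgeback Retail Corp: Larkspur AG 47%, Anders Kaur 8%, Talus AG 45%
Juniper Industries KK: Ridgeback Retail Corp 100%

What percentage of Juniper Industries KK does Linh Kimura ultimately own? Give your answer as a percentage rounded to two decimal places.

Linh reaches Juniper along 2 paths.
Via Redfern → Larkspur → Ridgeback: 97% × 60% × 47% × 100% = 27.354%.
Via Redfern → Talus → Ridgeback: 97% × 86% × 45% × 100% = 37.539%.
Total: 27.354% + 37.539% = 64.893%.
Rounded: 64.89%.

64.89%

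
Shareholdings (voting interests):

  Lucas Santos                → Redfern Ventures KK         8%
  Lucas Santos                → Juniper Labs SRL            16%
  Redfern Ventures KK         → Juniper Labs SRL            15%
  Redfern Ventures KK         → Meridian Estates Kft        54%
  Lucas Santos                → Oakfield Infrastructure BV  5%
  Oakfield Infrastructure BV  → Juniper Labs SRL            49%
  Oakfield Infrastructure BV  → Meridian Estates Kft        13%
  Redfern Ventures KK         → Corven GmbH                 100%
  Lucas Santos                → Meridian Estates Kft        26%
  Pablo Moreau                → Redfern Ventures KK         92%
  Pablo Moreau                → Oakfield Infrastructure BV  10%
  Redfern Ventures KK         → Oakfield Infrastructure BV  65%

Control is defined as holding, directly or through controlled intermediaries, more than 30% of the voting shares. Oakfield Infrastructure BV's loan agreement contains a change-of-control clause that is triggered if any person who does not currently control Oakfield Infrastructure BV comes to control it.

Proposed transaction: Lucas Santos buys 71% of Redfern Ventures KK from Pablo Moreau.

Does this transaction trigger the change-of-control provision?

The purchase adds only to Lucas's holdings (Pablo's stake shrinks), so Lucas is the only person who could newly come to control Oakfield.
Lucas's largest direct stake is 26% in Meridian, which does not meet the threshold, so Lucas controls no company.
In Oakfield, Lucas's side holds only 5%, not > 30%.
So before the transaction, Lucas does not control Oakfield.
After the purchase, Lucas's direct stake in Redfern rises to 8% + 71% = 79%, and Pablo's stake falls to 21%.
Lucas holds 79% of Redfern, so Lucas controls Redfern.
Lucas and Redfern together hold 5% + 65% = 70% of Oakfield, so Lucas controls Oakfield.
Lucas did not control Oakfield before and does after, so the clause is triggered.

Yes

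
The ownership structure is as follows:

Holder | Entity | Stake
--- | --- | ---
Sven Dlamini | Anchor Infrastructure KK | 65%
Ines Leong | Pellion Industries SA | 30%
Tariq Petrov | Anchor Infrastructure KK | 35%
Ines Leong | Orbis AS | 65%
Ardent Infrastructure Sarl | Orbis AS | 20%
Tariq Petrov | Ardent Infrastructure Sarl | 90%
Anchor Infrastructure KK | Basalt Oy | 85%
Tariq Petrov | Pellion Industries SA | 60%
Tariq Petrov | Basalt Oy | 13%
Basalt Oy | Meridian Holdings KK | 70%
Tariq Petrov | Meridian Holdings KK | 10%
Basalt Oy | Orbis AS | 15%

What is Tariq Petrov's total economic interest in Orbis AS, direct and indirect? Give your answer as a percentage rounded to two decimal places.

Tariq reaches Orbis along 3 paths.
Via Ardent: 90% × 20% = 18%.
Via Basalt: 13% × 15% = 1.95%.
Via Anchor → Basalt: 35% × 85% × 15% = 4.4625%.
Total: 18% + 1.95% + 4.4625% = 24.4125%.
Rounded: 24.41%.

24.41%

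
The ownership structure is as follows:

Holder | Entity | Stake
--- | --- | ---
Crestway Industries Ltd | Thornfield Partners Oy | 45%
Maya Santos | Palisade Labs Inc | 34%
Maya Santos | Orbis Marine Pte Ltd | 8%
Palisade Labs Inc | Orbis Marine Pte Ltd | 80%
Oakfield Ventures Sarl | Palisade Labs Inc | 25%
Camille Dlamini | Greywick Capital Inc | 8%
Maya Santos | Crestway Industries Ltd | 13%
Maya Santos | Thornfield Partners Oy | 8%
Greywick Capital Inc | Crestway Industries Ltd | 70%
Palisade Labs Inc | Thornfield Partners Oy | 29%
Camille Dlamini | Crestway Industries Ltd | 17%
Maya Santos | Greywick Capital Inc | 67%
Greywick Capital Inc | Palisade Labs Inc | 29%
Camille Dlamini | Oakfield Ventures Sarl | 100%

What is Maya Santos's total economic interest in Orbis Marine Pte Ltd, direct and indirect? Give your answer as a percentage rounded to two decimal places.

Maya reaches Orbis along 3 paths.
Via Palisade: 34% × 80% = 27.2%.
Via Greywick → Palisade: 67% × 29% × 80% = 15.544%.
Direct stake: 8% = 8%.
Total: 27.2% + 15.544% + 8% = 50.744%.
Rounded: 50.74%.

50.74%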